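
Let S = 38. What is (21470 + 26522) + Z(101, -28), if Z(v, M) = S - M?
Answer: 48058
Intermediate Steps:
Z(v, M) = 38 - M
(21470 + 26522) + Z(101, -28) = (21470 + 26522) + (38 - 1*(-28)) = 47992 + (38 + 28) = 47992 + 66 = 48058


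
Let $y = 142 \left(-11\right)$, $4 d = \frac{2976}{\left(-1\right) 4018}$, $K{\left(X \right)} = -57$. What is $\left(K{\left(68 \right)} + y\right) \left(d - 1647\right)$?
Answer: $\frac{5357586705}{2009} \approx 2.6668 \cdot 10^{6}$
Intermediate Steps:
$d = - \frac{372}{2009}$ ($d = \frac{2976 \frac{1}{\left(-1\right) 4018}}{4} = \frac{2976 \frac{1}{-4018}}{4} = \frac{2976 \left(- \frac{1}{4018}\right)}{4} = \frac{1}{4} \left(- \frac{1488}{2009}\right) = - \frac{372}{2009} \approx -0.18517$)
$y = -1562$
$\left(K{\left(68 \right)} + y\right) \left(d - 1647\right) = \left(-57 - 1562\right) \left(- \frac{372}{2009} - 1647\right) = \left(-1619\right) \left(- \frac{3309195}{2009}\right) = \frac{5357586705}{2009}$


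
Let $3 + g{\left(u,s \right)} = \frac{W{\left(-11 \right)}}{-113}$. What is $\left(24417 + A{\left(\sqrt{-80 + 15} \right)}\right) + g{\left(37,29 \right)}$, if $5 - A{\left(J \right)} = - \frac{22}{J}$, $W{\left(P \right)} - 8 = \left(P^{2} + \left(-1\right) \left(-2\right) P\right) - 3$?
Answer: $\frac{2759243}{113} - \frac{22 i \sqrt{65}}{65} \approx 24418.0 - 2.7288 i$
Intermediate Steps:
$W{\left(P \right)} = 5 + P^{2} + 2 P$ ($W{\left(P \right)} = 8 - \left(3 - P^{2} - \left(-1\right) \left(-2\right) P\right) = 8 - \left(3 - P^{2} - 2 P\right) = 8 + \left(-3 + P^{2} + 2 P\right) = 5 + P^{2} + 2 P$)
$g{\left(u,s \right)} = - \frac{443}{113}$ ($g{\left(u,s \right)} = -3 + \frac{5 + \left(-11\right)^{2} + 2 \left(-11\right)}{-113} = -3 + \left(5 + 121 - 22\right) \left(- \frac{1}{113}\right) = -3 + 104 \left(- \frac{1}{113}\right) = -3 - \frac{104}{113} = - \frac{443}{113}$)
$A{\left(J \right)} = 5 + \frac{22}{J}$ ($A{\left(J \right)} = 5 - - \frac{22}{J} = 5 + \frac{22}{J}$)
$\left(24417 + A{\left(\sqrt{-80 + 15} \right)}\right) + g{\left(37,29 \right)} = \left(24417 + \left(5 + \frac{22}{\sqrt{-80 + 15}}\right)\right) - \frac{443}{113} = \left(24417 + \left(5 + \frac{22}{\sqrt{-65}}\right)\right) - \frac{443}{113} = \left(24417 + \left(5 + \frac{22}{i \sqrt{65}}\right)\right) - \frac{443}{113} = \left(24417 + \left(5 + 22 \left(- \frac{i \sqrt{65}}{65}\right)\right)\right) - \frac{443}{113} = \left(24417 + \left(5 - \frac{22 i \sqrt{65}}{65}\right)\right) - \frac{443}{113} = \left(24422 - \frac{22 i \sqrt{65}}{65}\right) - \frac{443}{113} = \frac{2759243}{113} - \frac{22 i \sqrt{65}}{65}$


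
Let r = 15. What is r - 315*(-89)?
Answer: 28050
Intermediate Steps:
r - 315*(-89) = 15 - 315*(-89) = 15 + 28035 = 28050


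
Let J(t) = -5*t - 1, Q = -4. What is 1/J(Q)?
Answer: 1/19 ≈ 0.052632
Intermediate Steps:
J(t) = -1 - 5*t
1/J(Q) = 1/(-1 - 5*(-4)) = 1/(-1 + 20) = 1/19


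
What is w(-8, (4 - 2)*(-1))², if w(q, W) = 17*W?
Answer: 1156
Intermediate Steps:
w(-8, (4 - 2)*(-1))² = (17*((4 - 2)*(-1)))² = (17*(2*(-1)))² = (17*(-2))² = (-34)² = 1156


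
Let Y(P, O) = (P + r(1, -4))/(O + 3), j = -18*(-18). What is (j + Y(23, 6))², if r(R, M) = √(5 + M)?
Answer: 960400/9 ≈ 1.0671e+5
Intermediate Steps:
j = 324
Y(P, O) = (1 + P)/(3 + O) (Y(P, O) = (P + √(5 - 4))/(O + 3) = (P + √1)/(3 + O) = (P + 1)/(3 + O) = (1 + P)/(3 + O))
(j + Y(23, 6))² = (324 + (1 + 23)/(3 + 6))² = (324 + 24/9)² = (324 + (⅑)*24)² = (324 + 8/3)² = (980/3)² = 960400/9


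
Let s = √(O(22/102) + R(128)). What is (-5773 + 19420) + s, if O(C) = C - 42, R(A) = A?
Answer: 13647 + √224247/51 ≈ 13656.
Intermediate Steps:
O(C) = -42 + C
s = √224247/51 (s = √((-42 + 22/102) + 128) = √((-42 + 22*(1/102)) + 128) = √((-42 + 11/51) + 128) = √(-2131/51 + 128) = √(4397/51) = √224247/51 ≈ 9.2852)
(-5773 + 19420) + s = (-5773 + 19420) + √224247/51 = 13647 + √224247/51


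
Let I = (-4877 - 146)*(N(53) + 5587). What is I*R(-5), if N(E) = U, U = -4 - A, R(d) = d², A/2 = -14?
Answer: -704601325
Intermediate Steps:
A = -28 (A = 2*(-14) = -28)
U = 24 (U = -4 - 1*(-28) = -4 + 28 = 24)
N(E) = 24
I = -28184053 (I = (-4877 - 146)*(24 + 5587) = -5023*5611 = -28184053)
I*R(-5) = -28184053*(-5)² = -28184053*25 = -704601325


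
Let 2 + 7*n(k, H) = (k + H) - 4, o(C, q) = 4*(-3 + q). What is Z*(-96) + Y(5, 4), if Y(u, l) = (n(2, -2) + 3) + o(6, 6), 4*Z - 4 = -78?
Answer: 12531/7 ≈ 1790.1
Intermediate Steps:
Z = -37/2 (Z = 1 + (1/4)*(-78) = 1 - 39/2 = -37/2 ≈ -18.500)
o(C, q) = -12 + 4*q
n(k, H) = -6/7 + H/7 + k/7 (n(k, H) = -2/7 + ((k + H) - 4)/7 = -2/7 + ((H + k) - 4)/7 = -2/7 + (-4 + H + k)/7 = -2/7 + (-4/7 + H/7 + k/7) = -6/7 + H/7 + k/7)
Y(u, l) = 99/7 (Y(u, l) = ((-6/7 + (1/7)*(-2) + (1/7)*2) + 3) + (-12 + 4*6) = ((-6/7 - 2/7 + 2/7) + 3) + (-12 + 24) = (-6/7 + 3) + 12 = 15/7 + 12 = 99/7)
Z*(-96) + Y(5, 4) = -37/2*(-96) + 99/7 = 1776 + 99/7 = 12531/7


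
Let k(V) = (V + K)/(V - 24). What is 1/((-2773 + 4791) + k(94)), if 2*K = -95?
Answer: 140/282613 ≈ 0.00049538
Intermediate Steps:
K = -95/2 (K = (½)*(-95) = -95/2 ≈ -47.500)
k(V) = (-95/2 + V)/(-24 + V) (k(V) = (V - 95/2)/(V - 24) = (-95/2 + V)/(-24 + V))
1/((-2773 + 4791) + k(94)) = 1/((-2773 + 4791) + (-95/2 + 94)/(-24 + 94)) = 1/(2018 + (93/2)/70) = 1/(2018 + (1/70)*(93/2)) = 1/(2018 + 93/140) = 1/(282613/140) = 140/282613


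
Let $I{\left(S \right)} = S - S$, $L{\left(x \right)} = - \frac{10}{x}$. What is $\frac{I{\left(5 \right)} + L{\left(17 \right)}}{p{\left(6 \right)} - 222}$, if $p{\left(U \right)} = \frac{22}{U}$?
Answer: $\frac{6}{2227} \approx 0.0026942$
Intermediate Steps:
$I{\left(S \right)} = 0$
$\frac{I{\left(5 \right)} + L{\left(17 \right)}}{p{\left(6 \right)} - 222} = \frac{0 - \frac{10}{17}}{\frac{22}{6} - 222} = \frac{0 - \frac{10}{17}}{22 \cdot \frac{1}{6} - 222} = \frac{0 - \frac{10}{17}}{\frac{11}{3} - 222} = - \frac{10}{17 \left(- \frac{655}{3}\right)} = \left(- \frac{10}{17}\right) \left(- \frac{3}{655}\right) = \frac{6}{2227}$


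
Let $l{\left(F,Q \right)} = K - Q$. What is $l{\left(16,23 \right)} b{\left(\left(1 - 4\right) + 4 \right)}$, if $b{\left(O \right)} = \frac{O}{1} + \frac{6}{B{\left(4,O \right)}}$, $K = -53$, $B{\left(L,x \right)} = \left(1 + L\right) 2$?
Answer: $- \frac{608}{5} \approx -121.6$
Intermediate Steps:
$B{\left(L,x \right)} = 2 + 2 L$
$l{\left(F,Q \right)} = -53 - Q$
$b{\left(O \right)} = \frac{3}{5} + O$ ($b{\left(O \right)} = \frac{O}{1} + \frac{6}{2 + 2 \cdot 4} = O 1 + \frac{6}{2 + 8} = O + \frac{6}{10} = O + 6 \cdot \frac{1}{10} = O + \frac{3}{5} = \frac{3}{5} + O$)
$l{\left(16,23 \right)} b{\left(\left(1 - 4\right) + 4 \right)} = \left(-53 - 23\right) \left(\frac{3}{5} + \left(\left(1 - 4\right) + 4\right)\right) = \left(-53 - 23\right) \left(\frac{3}{5} + \left(-3 + 4\right)\right) = - 76 \left(\frac{3}{5} + 1\right) = \left(-76\right) \frac{8}{5} = - \frac{608}{5}$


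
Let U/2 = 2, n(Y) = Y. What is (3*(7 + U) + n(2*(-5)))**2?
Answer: 529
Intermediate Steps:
U = 4 (U = 2*2 = 4)
(3*(7 + U) + n(2*(-5)))**2 = (3*(7 + 4) + 2*(-5))**2 = (3*11 - 10)**2 = (33 - 10)**2 = 23**2 = 529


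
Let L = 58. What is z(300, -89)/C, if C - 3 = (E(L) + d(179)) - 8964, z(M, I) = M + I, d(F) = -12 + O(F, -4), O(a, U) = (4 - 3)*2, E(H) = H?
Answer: -211/8913 ≈ -0.023673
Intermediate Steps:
O(a, U) = 2 (O(a, U) = 1*2 = 2)
d(F) = -10 (d(F) = -12 + 2 = -10)
z(M, I) = I + M
C = -8913 (C = 3 + ((58 - 10) - 8964) = 3 + (48 - 8964) = 3 - 8916 = -8913)
z(300, -89)/C = (-89 + 300)/(-8913) = 211*(-1/8913) = -211/8913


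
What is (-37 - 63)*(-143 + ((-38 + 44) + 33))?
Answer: 10400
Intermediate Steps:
(-37 - 63)*(-143 + ((-38 + 44) + 33)) = -100*(-143 + (6 + 33)) = -100*(-143 + 39) = -100*(-104) = 10400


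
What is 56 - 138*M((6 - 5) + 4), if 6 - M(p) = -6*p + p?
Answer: -4222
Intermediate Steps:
M(p) = 6 + 5*p (M(p) = 6 - (-6*p + p) = 6 - (-5)*p = 6 + 5*p)
56 - 138*M((6 - 5) + 4) = 56 - 138*(6 + 5*((6 - 5) + 4)) = 56 - 138*(6 + 5*(1 + 4)) = 56 - 138*(6 + 5*5) = 56 - 138*(6 + 25) = 56 - 138*31 = 56 - 4278 = -4222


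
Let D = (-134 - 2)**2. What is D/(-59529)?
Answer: -18496/59529 ≈ -0.31071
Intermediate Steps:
D = 18496 (D = (-136)**2 = 18496)
D/(-59529) = 18496/(-59529) = 18496*(-1/59529) = -18496/59529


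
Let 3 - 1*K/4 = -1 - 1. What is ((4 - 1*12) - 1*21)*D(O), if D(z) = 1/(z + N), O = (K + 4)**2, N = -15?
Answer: -29/561 ≈ -0.051693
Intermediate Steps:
K = 20 (K = 12 - 4*(-1 - 1) = 12 - 4*(-2) = 12 + 8 = 20)
O = 576 (O = (20 + 4)**2 = 24**2 = 576)
D(z) = 1/(-15 + z) (D(z) = 1/(z - 15) = 1/(-15 + z))
((4 - 1*12) - 1*21)*D(O) = ((4 - 1*12) - 1*21)/(-15 + 576) = ((4 - 12) - 21)/561 = (-8 - 21)*(1/561) = -29*1/561 = -29/561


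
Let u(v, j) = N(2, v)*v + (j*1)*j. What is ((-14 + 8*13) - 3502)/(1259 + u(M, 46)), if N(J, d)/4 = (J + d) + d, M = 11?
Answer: -3412/4431 ≈ -0.77003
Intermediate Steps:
N(J, d) = 4*J + 8*d (N(J, d) = 4*((J + d) + d) = 4*(J + 2*d) = 4*J + 8*d)
u(v, j) = j² + v*(8 + 8*v) (u(v, j) = (4*2 + 8*v)*v + (j*1)*j = (8 + 8*v)*v + j*j = v*(8 + 8*v) + j² = j² + v*(8 + 8*v))
((-14 + 8*13) - 3502)/(1259 + u(M, 46)) = ((-14 + 8*13) - 3502)/(1259 + (46² + 8*11*(1 + 11))) = ((-14 + 104) - 3502)/(1259 + (2116 + 8*11*12)) = (90 - 3502)/(1259 + (2116 + 1056)) = -3412/(1259 + 3172) = -3412/4431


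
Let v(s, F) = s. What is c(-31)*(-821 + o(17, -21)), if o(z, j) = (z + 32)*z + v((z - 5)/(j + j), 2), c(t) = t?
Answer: -2542/7 ≈ -363.14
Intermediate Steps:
o(z, j) = z*(32 + z) + (-5 + z)/(2*j) (o(z, j) = (z + 32)*z + (z - 5)/(j + j) = (32 + z)*z + (-5 + z)/((2*j)) = z*(32 + z) + (-5 + z)*(1/(2*j)) = z*(32 + z) + (-5 + z)/(2*j))
c(-31)*(-821 + o(17, -21)) = -31*(-821 + (½)*(-5 + 17 + 2*(-21)*17*(32 + 17))/(-21)) = -31*(-821 + (½)*(-1/21)*(-5 + 17 + 2*(-21)*17*49)) = -31*(-821 + (½)*(-1/21)*(-5 + 17 - 34986)) = -31*(-821 + (½)*(-1/21)*(-34974)) = -31*(-821 + 5829/7) = -31*82/7 = -2542/7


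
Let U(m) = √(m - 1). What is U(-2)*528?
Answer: 528*I*√3 ≈ 914.52*I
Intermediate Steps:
U(m) = √(-1 + m)
U(-2)*528 = √(-1 - 2)*528 = √(-3)*528 = (I*√3)*528 = 528*I*√3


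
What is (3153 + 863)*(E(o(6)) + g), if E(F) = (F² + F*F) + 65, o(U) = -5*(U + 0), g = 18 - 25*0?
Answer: 7562128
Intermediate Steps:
g = 18 (g = 18 + 0 = 18)
o(U) = -5*U
E(F) = 65 + 2*F² (E(F) = (F² + F²) + 65 = 2*F² + 65 = 65 + 2*F²)
(3153 + 863)*(E(o(6)) + g) = (3153 + 863)*((65 + 2*(-5*6)²) + 18) = 4016*((65 + 2*(-30)²) + 18) = 4016*((65 + 2*900) + 18) = 4016*((65 + 1800) + 18) = 4016*(1865 + 18) = 4016*1883 = 7562128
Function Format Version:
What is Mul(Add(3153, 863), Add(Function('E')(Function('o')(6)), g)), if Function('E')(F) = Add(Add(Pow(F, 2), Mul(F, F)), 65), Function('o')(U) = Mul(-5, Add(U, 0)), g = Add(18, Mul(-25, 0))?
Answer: 7562128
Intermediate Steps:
g = 18 (g = Add(18, 0) = 18)
Function('o')(U) = Mul(-5, U)
Function('E')(F) = Add(65, Mul(2, Pow(F, 2))) (Function('E')(F) = Add(Add(Pow(F, 2), Pow(F, 2)), 65) = Add(Mul(2, Pow(F, 2)), 65) = Add(65, Mul(2, Pow(F, 2))))
Mul(Add(3153, 863), Add(Function('E')(Function('o')(6)), g)) = Mul(Add(3153, 863), Add(Add(65, Mul(2, Pow(Mul(-5, 6), 2))), 18)) = Mul(4016, Add(Add(65, Mul(2, Pow(-30, 2))), 18)) = Mul(4016, Add(Add(65, Mul(2, 900)), 18)) = Mul(4016, Add(Add(65, 1800), 18)) = Mul(4016, Add(1865, 18)) = Mul(4016, 1883) = 7562128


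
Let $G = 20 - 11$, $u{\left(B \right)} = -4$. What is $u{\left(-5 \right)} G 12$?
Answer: $-432$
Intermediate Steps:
$G = 9$ ($G = 20 - 11 = 9$)
$u{\left(-5 \right)} G 12 = \left(-4\right) 9 \cdot 12 = \left(-36\right) 12 = -432$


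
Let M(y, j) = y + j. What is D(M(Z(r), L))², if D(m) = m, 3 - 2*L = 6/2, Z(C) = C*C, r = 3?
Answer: 81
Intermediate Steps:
Z(C) = C²
L = 0 (L = 3/2 - 3/2 = 0)
M(y, j) = j + y
D(M(Z(r), L))² = (0 + 3²)² = (0 + 9)² = 9² = 81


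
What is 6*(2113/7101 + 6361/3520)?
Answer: 52607221/4165920 ≈ 12.628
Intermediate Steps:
6*(2113/7101 + 6361/3520) = 6*(52607221/24995520) = 52607221/4165920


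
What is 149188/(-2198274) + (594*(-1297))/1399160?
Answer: -36583225781/59148789420 ≈ -0.61849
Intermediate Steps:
149188/(-2198274) + (594*(-1297))/1399160 = 149188*(-1/2198274) - 770418*1/1399160 = -5738/84549 - 385209/699580 = -36583225781/59148789420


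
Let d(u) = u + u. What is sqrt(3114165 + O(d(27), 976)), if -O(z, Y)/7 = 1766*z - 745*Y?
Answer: sqrt(7536457) ≈ 2745.3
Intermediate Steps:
d(u) = 2*u
O(z, Y) = -12362*z + 5215*Y (O(z, Y) = -7*(1766*z - 745*Y) = -7*(-745*Y + 1766*z) = -12362*z + 5215*Y)
sqrt(3114165 + O(d(27), 976)) = sqrt(3114165 + (-24724*27 + 5215*976)) = sqrt(3114165 + (-12362*54 + 5089840)) = sqrt(3114165 + (-667548 + 5089840)) = sqrt(3114165 + 4422292) = sqrt(7536457)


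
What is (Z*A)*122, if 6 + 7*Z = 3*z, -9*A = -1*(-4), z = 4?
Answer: -976/21 ≈ -46.476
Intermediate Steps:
A = -4/9 (A = -(-1)*(-4)/9 = -⅑*4 = -4/9 ≈ -0.44444)
Z = 6/7 (Z = -6/7 + (3*4)/7 = -6/7 + (⅐)*12 = -6/7 + 12/7 = 6/7 ≈ 0.85714)
(Z*A)*122 = ((6/7)*(-4/9))*122 = -8/21*122 = -976/21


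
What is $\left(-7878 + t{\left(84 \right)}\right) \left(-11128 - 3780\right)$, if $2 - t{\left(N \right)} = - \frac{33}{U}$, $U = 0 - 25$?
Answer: $\frac{2935877164}{25} \approx 1.1744 \cdot 10^{8}$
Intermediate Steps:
$U = -25$ ($U = 0 - 25 = -25$)
$t{\left(N \right)} = \frac{17}{25}$ ($t{\left(N \right)} = 2 - - \frac{33}{-25} = 2 - \left(-33\right) \left(- \frac{1}{25}\right) = 2 - \frac{33}{25} = \frac{17}{25}$)
$\left(-7878 + t{\left(84 \right)}\right) \left(-11128 - 3780\right) = \left(-7878 + \frac{17}{25}\right) \left(-11128 - 3780\right) = \left(- \frac{196933}{25}\right) \left(-14908\right) = \frac{2935877164}{25}$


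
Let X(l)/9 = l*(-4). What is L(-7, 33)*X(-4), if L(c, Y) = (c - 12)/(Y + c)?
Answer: -1368/13 ≈ -105.23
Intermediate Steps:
X(l) = -36*l (X(l) = 9*(l*(-4)) = 9*(-4*l) = -36*l)
L(c, Y) = (-12 + c)/(Y + c)
L(-7, 33)*X(-4) = ((-12 - 7)/(33 - 7))*(-36*(-4)) = (-19/26)*144 = ((1/26)*(-19))*144 = -19/26*144 = -1368/13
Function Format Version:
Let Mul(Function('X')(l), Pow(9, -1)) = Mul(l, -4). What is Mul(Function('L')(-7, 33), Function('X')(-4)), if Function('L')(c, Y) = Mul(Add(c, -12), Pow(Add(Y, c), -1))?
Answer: Rational(-1368, 13) ≈ -105.23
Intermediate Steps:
Function('X')(l) = Mul(-36, l) (Function('X')(l) = Mul(9, Mul(l, -4)) = Mul(9, Mul(-4, l)) = Mul(-36, l))
Function('L')(c, Y) = Mul(Pow(Add(Y, c), -1), Add(-12, c)) (Function('L')(c, Y) = Mul(Add(-12, c), Pow(Add(Y, c), -1)) = Mul(Pow(Add(Y, c), -1), Add(-12, c)))
Mul(Function('L')(-7, 33), Function('X')(-4)) = Mul(Mul(Pow(Add(33, -7), -1), Add(-12, -7)), Mul(-36, -4)) = Mul(Mul(Pow(26, -1), -19), 144) = Mul(Mul(Rational(1, 26), -19), 144) = Mul(Rational(-19, 26), 144) = Rational(-1368, 13)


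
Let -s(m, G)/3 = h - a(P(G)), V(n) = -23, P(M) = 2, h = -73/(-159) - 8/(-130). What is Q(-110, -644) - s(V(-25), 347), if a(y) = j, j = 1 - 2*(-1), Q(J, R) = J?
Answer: -404574/3445 ≈ -117.44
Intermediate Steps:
h = 5381/10335 (h = -73*(-1/159) - 8*(-1/130) = 73/159 + 4/65 = 5381/10335 ≈ 0.52066)
j = 3 (j = 1 + 2 = 3)
a(y) = 3
s(m, G) = 25624/3445 (s(m, G) = -3*(5381/10335 - 1*3) = -3*(5381/10335 - 3) = -3*(-25624/10335) = 25624/3445)
Q(-110, -644) - s(V(-25), 347) = -110 - 1*25624/3445 = -110 - 25624/3445 = -404574/3445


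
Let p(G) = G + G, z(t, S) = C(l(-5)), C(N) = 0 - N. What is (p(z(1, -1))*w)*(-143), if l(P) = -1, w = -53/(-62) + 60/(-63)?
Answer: 18161/651 ≈ 27.897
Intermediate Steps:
w = -127/1302 (w = -53*(-1/62) + 60*(-1/63) = 53/62 - 20/21 = -127/1302 ≈ -0.097542)
C(N) = -N
z(t, S) = 1 (z(t, S) = -1*(-1) = 1)
p(G) = 2*G
(p(z(1, -1))*w)*(-143) = ((2*1)*(-127/1302))*(-143) = (2*(-127/1302))*(-143) = -127/651*(-143) = 18161/651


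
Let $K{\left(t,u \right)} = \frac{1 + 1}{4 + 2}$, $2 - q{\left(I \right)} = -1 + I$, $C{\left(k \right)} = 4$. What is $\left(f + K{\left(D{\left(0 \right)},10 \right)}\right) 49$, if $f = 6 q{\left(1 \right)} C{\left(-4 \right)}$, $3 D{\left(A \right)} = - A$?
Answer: $\frac{7105}{3} \approx 2368.3$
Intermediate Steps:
$D{\left(A \right)} = - \frac{A}{3}$ ($D{\left(A \right)} = \frac{\left(-1\right) A}{3} = - \frac{A}{3}$)
$q{\left(I \right)} = 3 - I$ ($q{\left(I \right)} = 2 - \left(-1 + I\right) = 3 - I$)
$K{\left(t,u \right)} = \frac{1}{3}$ ($K{\left(t,u \right)} = \frac{2}{6} = 2 \cdot \frac{1}{6} = \frac{1}{3}$)
$f = 48$ ($f = 6 \left(3 - 1\right) 4 = 6 \cdot 2 \cdot 4 = 12 \cdot 4 = 48$)
$\left(f + K{\left(D{\left(0 \right)},10 \right)}\right) 49 = \left(48 + \frac{1}{3}\right) 49 = \frac{145}{3} \cdot 49 = \frac{7105}{3}$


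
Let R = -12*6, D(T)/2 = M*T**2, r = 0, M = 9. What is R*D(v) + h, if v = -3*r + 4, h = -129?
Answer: -20865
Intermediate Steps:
v = 4 (v = -3*0 + 4 = 0 + 4 = 4)
D(T) = 18*T**2 (D(T) = 2*(9*T**2) = 18*T**2)
R = -72
R*D(v) + h = -1296*4**2 - 129 = -1296*16 - 129 = -72*288 - 129 = -20736 - 129 = -20865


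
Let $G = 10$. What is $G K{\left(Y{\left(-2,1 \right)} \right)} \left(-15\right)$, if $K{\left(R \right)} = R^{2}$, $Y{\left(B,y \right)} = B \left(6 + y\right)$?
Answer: $-29400$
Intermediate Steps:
$G K{\left(Y{\left(-2,1 \right)} \right)} \left(-15\right) = 10 \left(- 2 \left(6 + 1\right)\right)^{2} \left(-15\right) = 10 \left(\left(-2\right) 7\right)^{2} \left(-15\right) = 10 \left(-14\right)^{2} \left(-15\right) = 10 \cdot 196 \left(-15\right) = 1960 \left(-15\right) = -29400$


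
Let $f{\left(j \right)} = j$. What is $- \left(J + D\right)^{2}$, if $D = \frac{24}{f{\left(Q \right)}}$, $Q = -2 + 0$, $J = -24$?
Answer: $-1296$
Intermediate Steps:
$Q = -2$
$D = -12$ ($D = \frac{24}{-2} = 24 \left(- \frac{1}{2}\right) = -12$)
$- \left(J + D\right)^{2} = - \left(-24 - 12\right)^{2} = - \left(-36\right)^{2} = \left(-1\right) 1296 = -1296$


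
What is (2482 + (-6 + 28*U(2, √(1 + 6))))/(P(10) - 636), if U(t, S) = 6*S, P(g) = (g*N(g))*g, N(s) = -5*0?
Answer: -619/159 - 14*√7/53 ≈ -4.5920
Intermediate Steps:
N(s) = 0
P(g) = 0 (P(g) = (g*0)*g = 0*g = 0)
(2482 + (-6 + 28*U(2, √(1 + 6))))/(P(10) - 636) = (2482 + (-6 + 28*(6*√(1 + 6))))/(0 - 636) = (2482 + (-6 + 28*(6*√7)))/(-636) = (2482 + (-6 + 168*√7))*(-1/636) = (2476 + 168*√7)*(-1/636) = -619/159 - 14*√7/53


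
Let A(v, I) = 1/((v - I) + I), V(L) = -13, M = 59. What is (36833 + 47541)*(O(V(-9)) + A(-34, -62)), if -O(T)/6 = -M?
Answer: 507720545/17 ≈ 2.9866e+7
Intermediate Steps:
A(v, I) = 1/v
O(T) = 354 (O(T) = -(-6)*59 = -6*(-59) = 354)
(36833 + 47541)*(O(V(-9)) + A(-34, -62)) = (36833 + 47541)*(354 + 1/(-34)) = 84374*(354 - 1/34) = 84374*(12035/34) = 507720545/17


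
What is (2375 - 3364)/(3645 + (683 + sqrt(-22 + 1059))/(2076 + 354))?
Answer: -10644122483955/39232374314026 + 1201635*sqrt(1037)/39232374314026 ≈ -0.27131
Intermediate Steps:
(2375 - 3364)/(3645 + (683 + sqrt(-22 + 1059))/(2076 + 354)) = -989/(3645 + (683 + sqrt(1037))/2430) = -989/(3645 + (683 + sqrt(1037))*(1/2430)) = -989/(3645 + (683/2430 + sqrt(1037)/2430)) = -989/(8858033/2430 + sqrt(1037)/2430)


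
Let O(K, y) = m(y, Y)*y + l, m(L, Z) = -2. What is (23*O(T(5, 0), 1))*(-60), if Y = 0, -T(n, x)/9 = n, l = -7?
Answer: 12420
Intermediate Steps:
T(n, x) = -9*n
O(K, y) = -7 - 2*y (O(K, y) = -2*y - 7 = -7 - 2*y)
(23*O(T(5, 0), 1))*(-60) = (23*(-7 - 2*1))*(-60) = (23*(-7 - 2))*(-60) = (23*(-9))*(-60) = -207*(-60) = 12420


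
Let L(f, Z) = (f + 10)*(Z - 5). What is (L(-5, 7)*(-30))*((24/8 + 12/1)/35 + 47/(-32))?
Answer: 17475/56 ≈ 312.05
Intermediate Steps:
L(f, Z) = (-5 + Z)*(10 + f) (L(f, Z) = (10 + f)*(-5 + Z) = (-5 + Z)*(10 + f))
(L(-5, 7)*(-30))*((24/8 + 12/1)/35 + 47/(-32)) = ((-50 - 5*(-5) + 10*7 + 7*(-5))*(-30))*((24/8 + 12/1)/35 + 47/(-32)) = ((-50 + 25 + 70 - 35)*(-30))*((24*(1/8) + 12*1)*(1/35) + 47*(-1/32)) = (10*(-30))*((3 + 12)*(1/35) - 47/32) = -300*(15*(1/35) - 47/32) = -300*(3/7 - 47/32) = -300*(-233/224) = 17475/56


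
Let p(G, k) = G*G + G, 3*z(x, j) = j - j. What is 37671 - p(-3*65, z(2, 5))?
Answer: -159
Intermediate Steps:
z(x, j) = 0 (z(x, j) = (j - j)/3 = (⅓)*0 = 0)
p(G, k) = G + G² (p(G, k) = G² + G = G + G²)
37671 - p(-3*65, z(2, 5)) = 37671 - (-3*65)*(1 - 3*65) = 37671 - (-195)*(1 - 195) = 37671 - (-195)*(-194) = 37671 - 1*37830 = 37671 - 37830 = -159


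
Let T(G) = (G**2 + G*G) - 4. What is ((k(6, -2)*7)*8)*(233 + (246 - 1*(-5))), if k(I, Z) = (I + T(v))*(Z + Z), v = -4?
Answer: -3686144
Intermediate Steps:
T(G) = -4 + 2*G**2 (T(G) = (G**2 + G**2) - 4 = 2*G**2 - 4 = -4 + 2*G**2)
k(I, Z) = 2*Z*(28 + I) (k(I, Z) = (I + (-4 + 2*(-4)**2))*(Z + Z) = (I + (-4 + 2*16))*(2*Z) = (I + (-4 + 32))*(2*Z) = (I + 28)*(2*Z) = (28 + I)*(2*Z) = 2*Z*(28 + I))
((k(6, -2)*7)*8)*(233 + (246 - 1*(-5))) = (((2*(-2)*(28 + 6))*7)*8)*(233 + (246 - 1*(-5))) = (((2*(-2)*34)*7)*8)*(233 + (246 + 5)) = (-136*7*8)*(233 + 251) = -952*8*484 = -7616*484 = -3686144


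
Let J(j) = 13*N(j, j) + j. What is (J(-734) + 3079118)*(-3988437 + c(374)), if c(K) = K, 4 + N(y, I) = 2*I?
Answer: -12200473756624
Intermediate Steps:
N(y, I) = -4 + 2*I
J(j) = -52 + 27*j (J(j) = 13*(-4 + 2*j) + j = (-52 + 26*j) + j = -52 + 27*j)
(J(-734) + 3079118)*(-3988437 + c(374)) = ((-52 + 27*(-734)) + 3079118)*(-3988437 + 374) = ((-52 - 19818) + 3079118)*(-3988063) = (-19870 + 3079118)*(-3988063) = 3059248*(-3988063) = -12200473756624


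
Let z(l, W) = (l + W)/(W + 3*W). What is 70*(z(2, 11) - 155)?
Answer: -238245/22 ≈ -10829.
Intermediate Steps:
z(l, W) = (W + l)/(4*W) (z(l, W) = (W + l)/((4*W)) = (W + l)*(1/(4*W)) = (W + l)/(4*W))
70*(z(2, 11) - 155) = 70*((1/4)*(11 + 2)/11 - 155) = 70*((1/4)*(1/11)*13 - 155) = 70*(13/44 - 155) = 70*(-6807/44) = -238245/22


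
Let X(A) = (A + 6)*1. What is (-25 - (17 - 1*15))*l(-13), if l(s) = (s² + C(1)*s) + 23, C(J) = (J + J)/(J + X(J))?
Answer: -20385/4 ≈ -5096.3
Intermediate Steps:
X(A) = 6 + A (X(A) = (6 + A)*1 = 6 + A)
C(J) = 2*J/(6 + 2*J) (C(J) = (J + J)/(J + (6 + J)) = (2*J)/(6 + 2*J) = 2*J/(6 + 2*J))
l(s) = 23 + s² + s/4 (l(s) = (s² + (1/(3 + 1))*s) + 23 = (s² + (1/4)*s) + 23 = (s² + (1*(¼))*s) + 23 = (s² + s/4) + 23 = 23 + s² + s/4)
(-25 - (17 - 1*15))*l(-13) = (-25 - (17 - 1*15))*(23 + (-13)² + (¼)*(-13)) = (-25 - (17 - 15))*(23 + 169 - 13/4) = (-25 - 1*2)*(755/4) = (-25 - 2)*(755/4) = -27*755/4 = -20385/4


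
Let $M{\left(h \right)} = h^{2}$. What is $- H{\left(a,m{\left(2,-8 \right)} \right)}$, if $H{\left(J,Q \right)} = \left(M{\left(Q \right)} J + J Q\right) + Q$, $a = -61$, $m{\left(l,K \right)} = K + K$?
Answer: $14656$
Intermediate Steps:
$m{\left(l,K \right)} = 2 K$
$H{\left(J,Q \right)} = Q + J Q + J Q^{2}$ ($H{\left(J,Q \right)} = \left(Q^{2} J + J Q\right) + Q = \left(J Q^{2} + J Q\right) + Q = \left(J Q + J Q^{2}\right) + Q = Q + J Q + J Q^{2}$)
$- H{\left(a,m{\left(2,-8 \right)} \right)} = - 2 \left(-8\right) \left(1 - 61 - 61 \cdot 2 \left(-8\right)\right) = - \left(-16\right) \left(1 - 61 - -976\right) = - \left(-16\right) \left(1 - 61 + 976\right) = - \left(-16\right) 916 = \left(-1\right) \left(-14656\right) = 14656$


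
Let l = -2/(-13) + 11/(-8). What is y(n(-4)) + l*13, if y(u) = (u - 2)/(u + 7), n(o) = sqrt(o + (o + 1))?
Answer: (-119*sqrt(7) + 905*I)/(8*(sqrt(7) - 7*I)) ≈ -16.0 + 0.42521*I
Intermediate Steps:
n(o) = sqrt(1 + 2*o) (n(o) = sqrt(o + (1 + o)) = sqrt(1 + 2*o))
y(u) = (-2 + u)/(7 + u)
l = -127/104 (l = -2*(-1/13) + 11*(-1/8) = 2/13 - 11/8 = -127/104 ≈ -1.2212)
y(n(-4)) + l*13 = (-2 + sqrt(1 + 2*(-4)))/(7 + sqrt(1 + 2*(-4))) - 127/104*13 = (-2 + sqrt(1 - 8))/(7 + sqrt(1 - 8)) - 127/8 = (-2 + sqrt(-7))/(7 + sqrt(-7)) - 127/8 = (-2 + I*sqrt(7))/(7 + I*sqrt(7)) - 127/8 = -127/8 + (-2 + I*sqrt(7))/(7 + I*sqrt(7))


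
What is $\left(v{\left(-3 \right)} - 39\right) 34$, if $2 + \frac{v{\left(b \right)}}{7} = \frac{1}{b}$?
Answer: $- \frac{5644}{3} \approx -1881.3$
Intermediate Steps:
$v{\left(b \right)} = -14 + \frac{7}{b}$
$\left(v{\left(-3 \right)} - 39\right) 34 = \left(\left(-14 + \frac{7}{-3}\right) - 39\right) 34 = \left(\left(-14 + 7 \left(- \frac{1}{3}\right)\right) - 39\right) 34 = \left(\left(-14 - \frac{7}{3}\right) - 39\right) 34 = \left(- \frac{49}{3} - 39\right) 34 = \left(- \frac{166}{3}\right) 34 = - \frac{5644}{3}$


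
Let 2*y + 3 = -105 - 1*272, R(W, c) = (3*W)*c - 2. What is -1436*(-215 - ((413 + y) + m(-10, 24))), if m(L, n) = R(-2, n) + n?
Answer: 453776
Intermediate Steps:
R(W, c) = -2 + 3*W*c (R(W, c) = 3*W*c - 2 = -2 + 3*W*c)
y = -190 (y = -3/2 + (-105 - 1*272)/2 = -3/2 + (-105 - 272)/2 = -3/2 + (1/2)*(-377) = -3/2 - 377/2 = -190)
m(L, n) = -2 - 5*n (m(L, n) = (-2 + 3*(-2)*n) + n = (-2 - 6*n) + n = -2 - 5*n)
-1436*(-215 - ((413 + y) + m(-10, 24))) = -1436*(-215 - ((413 - 190) + (-2 - 5*24))) = -1436*(-215 - (223 + (-2 - 120))) = -1436*(-215 - (223 - 122)) = -1436*(-215 - 1*101) = -1436*(-215 - 101) = -1436*(-316) = 453776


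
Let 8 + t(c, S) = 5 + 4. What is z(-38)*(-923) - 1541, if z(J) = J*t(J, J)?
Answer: 33533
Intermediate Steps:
t(c, S) = 1 (t(c, S) = -8 + (5 + 4) = -8 + 9 = 1)
z(J) = J (z(J) = J*1 = J)
z(-38)*(-923) - 1541 = -38*(-923) - 1541 = 35074 - 1541 = 33533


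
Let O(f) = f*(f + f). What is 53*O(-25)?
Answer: 66250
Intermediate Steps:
O(f) = 2*f**2 (O(f) = f*(2*f) = 2*f**2)
53*O(-25) = 53*(2*(-25)**2) = 53*(2*625) = 53*1250 = 66250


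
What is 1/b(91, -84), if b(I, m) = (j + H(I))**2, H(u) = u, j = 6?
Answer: 1/9409 ≈ 0.00010628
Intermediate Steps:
b(I, m) = (6 + I)**2
1/b(91, -84) = 1/((6 + 91)**2) = 1/(97**2) = 1/9409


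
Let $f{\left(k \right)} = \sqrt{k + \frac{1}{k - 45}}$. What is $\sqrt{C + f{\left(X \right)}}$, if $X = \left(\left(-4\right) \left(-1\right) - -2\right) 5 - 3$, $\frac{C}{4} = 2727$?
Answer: $\frac{\sqrt{392688 + 6 \sqrt{970}}}{6} \approx 104.47$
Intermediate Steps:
$C = 10908$ ($C = 4 \cdot 2727 = 10908$)
$X = 27$ ($X = \left(4 + 2\right) 5 - 3 = 6 \cdot 5 - 3 = 30 - 3 = 27$)
$f{\left(k \right)} = \sqrt{k + \frac{1}{-45 + k}}$
$\sqrt{C + f{\left(X \right)}} = \sqrt{10908 + \sqrt{\frac{1 + 27 \left(-45 + 27\right)}{-45 + 27}}} = \sqrt{10908 + \sqrt{\frac{1 + 27 \left(-18\right)}{-18}}} = \sqrt{10908 + \sqrt{- \frac{1 - 486}{18}}} = \sqrt{10908 + \sqrt{\left(- \frac{1}{18}\right) \left(-485\right)}} = \sqrt{10908 + \sqrt{\frac{485}{18}}} = \sqrt{10908 + \frac{\sqrt{970}}{6}}$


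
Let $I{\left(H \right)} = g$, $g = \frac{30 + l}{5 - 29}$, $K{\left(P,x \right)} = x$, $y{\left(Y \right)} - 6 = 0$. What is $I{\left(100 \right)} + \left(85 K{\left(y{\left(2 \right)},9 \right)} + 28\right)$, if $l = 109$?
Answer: $\frac{18893}{24} \approx 787.21$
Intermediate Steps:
$y{\left(Y \right)} = 6$ ($y{\left(Y \right)} = 6 + 0 = 6$)
$g = - \frac{139}{24}$ ($g = \frac{30 + 109}{5 - 29} = \frac{139}{-24} = 139 \left(- \frac{1}{24}\right) = - \frac{139}{24} \approx -5.7917$)
$I{\left(H \right)} = - \frac{139}{24}$
$I{\left(100 \right)} + \left(85 K{\left(y{\left(2 \right)},9 \right)} + 28\right) = - \frac{139}{24} + \left(85 \cdot 9 + 28\right) = - \frac{139}{24} + \left(765 + 28\right) = - \frac{139}{24} + 793 = \frac{18893}{24}$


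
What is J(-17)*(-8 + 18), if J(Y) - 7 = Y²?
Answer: 2960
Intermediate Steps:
J(Y) = 7 + Y²
J(-17)*(-8 + 18) = (7 + (-17)²)*(-8 + 18) = (7 + 289)*10 = 296*10 = 2960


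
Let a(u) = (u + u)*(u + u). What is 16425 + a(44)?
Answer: 24169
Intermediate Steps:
a(u) = 4*u² (a(u) = (2*u)*(2*u) = 4*u²)
16425 + a(44) = 16425 + 4*44² = 16425 + 4*1936 = 16425 + 7744 = 24169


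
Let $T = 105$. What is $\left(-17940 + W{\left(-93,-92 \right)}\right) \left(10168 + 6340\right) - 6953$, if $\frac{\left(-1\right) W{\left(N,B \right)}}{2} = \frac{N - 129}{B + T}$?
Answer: $- \frac{3842756597}{13} \approx -2.956 \cdot 10^{8}$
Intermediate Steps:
$W{\left(N,B \right)} = - \frac{2 \left(-129 + N\right)}{105 + B}$ ($W{\left(N,B \right)} = - 2 \frac{N - 129}{B + 105} = - 2 \frac{-129 + N}{105 + B} = - \frac{2 \left(-129 + N\right)}{105 + B}$)
$\left(-17940 + W{\left(-93,-92 \right)}\right) \left(10168 + 6340\right) - 6953 = \left(-17940 + \frac{2 \left(129 - -93\right)}{105 - 92}\right) \left(10168 + 6340\right) - 6953 = \left(-17940 + \frac{2 \left(129 + 93\right)}{13}\right) 16508 - 6953 = \left(-17940 + 2 \cdot \frac{1}{13} \cdot 222\right) 16508 - 6953 = \left(-17940 + \frac{444}{13}\right) 16508 - 6953 = \left(- \frac{232776}{13}\right) 16508 - 6953 = - \frac{3842666208}{13} - 6953 = - \frac{3842756597}{13}$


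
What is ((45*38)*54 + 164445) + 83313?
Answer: 340098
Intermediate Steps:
((45*38)*54 + 164445) + 83313 = (1710*54 + 164445) + 83313 = (92340 + 164445) + 83313 = 256785 + 83313 = 340098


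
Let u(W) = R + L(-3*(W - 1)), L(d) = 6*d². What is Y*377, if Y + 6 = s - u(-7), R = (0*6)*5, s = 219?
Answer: -1222611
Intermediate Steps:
R = 0 (R = 0*5 = 0)
u(W) = 6*(3 - 3*W)² (u(W) = 0 + 6*(-3*(W - 1))² = 0 + 6*(-3*(-1 + W))² = 0 + 6*(3 - 3*W)² = 6*(3 - 3*W)²)
Y = -3243 (Y = -6 + (219 - 54*(-1 - 7)²) = -6 + (219 - 54*(-8)²) = -6 + (219 - 54*64) = -6 + (219 - 1*3456) = -6 + (219 - 3456) = -6 - 3237 = -3243)
Y*377 = -3243*377 = -1222611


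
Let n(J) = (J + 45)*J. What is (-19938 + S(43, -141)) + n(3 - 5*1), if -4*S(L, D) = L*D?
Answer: -74033/4 ≈ -18508.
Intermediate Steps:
S(L, D) = -D*L/4 (S(L, D) = -L*D/4 = -D*L/4)
n(J) = J*(45 + J) (n(J) = (45 + J)*J = J*(45 + J))
(-19938 + S(43, -141)) + n(3 - 5*1) = (-19938 - ¼*(-141)*43) + (3 - 5*1)*(45 + (3 - 5*1)) = (-19938 + 6063/4) + (3 - 5)*(45 + (3 - 5)) = -73689/4 - 2*(45 - 2) = -73689/4 - 2*43 = -73689/4 - 86 = -74033/4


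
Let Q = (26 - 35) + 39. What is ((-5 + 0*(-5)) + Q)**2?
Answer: 625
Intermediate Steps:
Q = 30 (Q = -9 + 39 = 30)
((-5 + 0*(-5)) + Q)**2 = ((-5 + 0*(-5)) + 30)**2 = ((-5 + 0) + 30)**2 = (-5 + 30)**2 = 25**2 = 625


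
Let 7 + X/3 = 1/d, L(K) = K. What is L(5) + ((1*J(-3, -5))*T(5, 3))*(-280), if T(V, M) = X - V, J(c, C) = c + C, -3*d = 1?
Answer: -78395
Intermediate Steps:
d = -⅓ (d = -⅓*1 = -⅓ ≈ -0.33333)
J(c, C) = C + c
X = -30 (X = -21 + 3/(-⅓) = -21 + 3*(-3) = -21 - 9 = -30)
T(V, M) = -30 - V
L(5) + ((1*J(-3, -5))*T(5, 3))*(-280) = 5 + ((1*(-5 - 3))*(-30 - 1*5))*(-280) = 5 + ((1*(-8))*(-30 - 5))*(-280) = 5 - 8*(-35)*(-280) = 5 + 280*(-280) = 5 - 78400 = -78395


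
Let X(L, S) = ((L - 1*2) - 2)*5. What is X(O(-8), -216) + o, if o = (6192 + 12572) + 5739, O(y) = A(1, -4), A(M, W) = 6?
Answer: 24513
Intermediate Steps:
O(y) = 6
o = 24503 (o = 18764 + 5739 = 24503)
X(L, S) = -20 + 5*L (X(L, S) = ((L - 2) - 2)*5 = ((-2 + L) - 2)*5 = (-4 + L)*5 = -20 + 5*L)
X(O(-8), -216) + o = (-20 + 5*6) + 24503 = (-20 + 30) + 24503 = 10 + 24503 = 24513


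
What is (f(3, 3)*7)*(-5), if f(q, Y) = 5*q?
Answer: -525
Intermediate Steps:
(f(3, 3)*7)*(-5) = ((5*3)*7)*(-5) = (15*7)*(-5) = 105*(-5) = -525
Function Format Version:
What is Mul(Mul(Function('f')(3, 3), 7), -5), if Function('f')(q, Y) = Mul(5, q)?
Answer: -525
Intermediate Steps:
Mul(Mul(Function('f')(3, 3), 7), -5) = Mul(Mul(Mul(5, 3), 7), -5) = Mul(Mul(15, 7), -5) = Mul(105, -5) = -525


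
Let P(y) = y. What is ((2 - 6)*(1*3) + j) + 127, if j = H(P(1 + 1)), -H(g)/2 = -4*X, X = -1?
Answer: 107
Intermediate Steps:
H(g) = -8 (H(g) = -(-8)*(-1) = -2*4 = -8)
j = -8
((2 - 6)*(1*3) + j) + 127 = ((2 - 6)*(1*3) - 8) + 127 = (-4*3 - 8) + 127 = (-12 - 8) + 127 = -20 + 127 = 107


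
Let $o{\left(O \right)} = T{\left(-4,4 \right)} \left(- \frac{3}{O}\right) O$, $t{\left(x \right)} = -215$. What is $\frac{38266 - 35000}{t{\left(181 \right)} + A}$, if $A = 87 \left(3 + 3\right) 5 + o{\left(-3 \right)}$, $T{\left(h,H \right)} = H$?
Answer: $\frac{3266}{2383} \approx 1.3705$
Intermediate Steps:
$o{\left(O \right)} = -12$ ($o{\left(O \right)} = 4 \left(- \frac{3}{O}\right) O = - \frac{12}{O} O = -12$)
$A = 2598$ ($A = 87 \left(3 + 3\right) 5 - 12 = 87 \cdot 6 \cdot 5 - 12 = 87 \cdot 30 - 12 = 2610 - 12 = 2598$)
$\frac{38266 - 35000}{t{\left(181 \right)} + A} = \frac{38266 - 35000}{-215 + 2598} = \frac{3266}{2383}$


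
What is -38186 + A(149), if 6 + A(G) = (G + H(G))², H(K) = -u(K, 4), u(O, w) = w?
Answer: -17167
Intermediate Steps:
H(K) = -4 (H(K) = -1*4 = -4)
A(G) = -6 + (-4 + G)² (A(G) = -6 + (G - 4)² = -6 + (-4 + G)²)
-38186 + A(149) = -38186 + (-6 + (-4 + 149)²) = -38186 + (-6 + 145²) = -38186 + (-6 + 21025) = -38186 + 21019 = -17167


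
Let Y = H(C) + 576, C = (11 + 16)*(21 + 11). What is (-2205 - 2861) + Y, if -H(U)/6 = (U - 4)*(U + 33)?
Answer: -4633010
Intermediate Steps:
C = 864 (C = 27*32 = 864)
H(U) = -6*(-4 + U)*(33 + U) (H(U) = -6*(U - 4)*(U + 33) = -6*(-4 + U)*(33 + U))
Y = -4627944 (Y = (792 - 174*864 - 6*864**2) + 576 = (792 - 150336 - 6*746496) + 576 = (792 - 150336 - 4478976) + 576 = -4628520 + 576 = -4627944)
(-2205 - 2861) + Y = (-2205 - 2861) - 4627944 = -5066 - 4627944 = -4633010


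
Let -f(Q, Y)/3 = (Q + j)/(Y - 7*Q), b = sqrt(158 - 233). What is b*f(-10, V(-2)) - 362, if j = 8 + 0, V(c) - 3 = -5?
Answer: -362 + 15*I*sqrt(3)/34 ≈ -362.0 + 0.76414*I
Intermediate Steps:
b = 5*I*sqrt(3) (b = sqrt(-75) = 5*I*sqrt(3) ≈ 8.6602*I)
V(c) = -2 (V(c) = 3 - 5 = -2)
j = 8
f(Q, Y) = -3*(8 + Q)/(Y - 7*Q) (f(Q, Y) = -3*(Q + 8)/(Y - 7*Q) = -3*(8 + Q)/(Y - 7*Q))
b*f(-10, V(-2)) - 362 = (5*I*sqrt(3))*(3*(8 - 10)/(-1*(-2) + 7*(-10))) - 362 = (5*I*sqrt(3))*(3*(-2)/(2 - 70)) - 362 = (5*I*sqrt(3))*(3*(-2)/(-68)) - 362 = (5*I*sqrt(3))*(3*(-1/68)*(-2)) - 362 = (5*I*sqrt(3))*(3/34) - 362 = 15*I*sqrt(3)/34 - 362 = -362 + 15*I*sqrt(3)/34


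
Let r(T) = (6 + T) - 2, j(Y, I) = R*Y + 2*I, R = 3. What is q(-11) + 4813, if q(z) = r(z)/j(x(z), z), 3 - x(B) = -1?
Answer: 48137/10 ≈ 4813.7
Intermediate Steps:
x(B) = 4 (x(B) = 3 - 1*(-1) = 3 + 1 = 4)
j(Y, I) = 2*I + 3*Y (j(Y, I) = 3*Y + 2*I = 2*I + 3*Y)
r(T) = 4 + T
q(z) = (4 + z)/(12 + 2*z) (q(z) = (4 + z)/(2*z + 3*4) = (4 + z)/(2*z + 12) = (4 + z)/(12 + 2*z))
q(-11) + 4813 = (4 - 11)/(2*(6 - 11)) + 4813 = (1/2)*(-7)/(-5) + 4813 = (1/2)*(-1/5)*(-7) + 4813 = 7/10 + 4813 = 48137/10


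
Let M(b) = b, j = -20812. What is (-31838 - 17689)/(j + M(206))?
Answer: 49527/20606 ≈ 2.4035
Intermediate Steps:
(-31838 - 17689)/(j + M(206)) = (-31838 - 17689)/(-20812 + 206) = -49527/(-20606) = -49527*(-1/20606) = 49527/20606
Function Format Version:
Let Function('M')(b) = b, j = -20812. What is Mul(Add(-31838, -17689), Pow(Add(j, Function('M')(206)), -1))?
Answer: Rational(49527, 20606) ≈ 2.4035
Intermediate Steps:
Mul(Add(-31838, -17689), Pow(Add(j, Function('M')(206)), -1)) = Mul(Add(-31838, -17689), Pow(Add(-20812, 206), -1)) = Mul(-49527, Pow(-20606, -1)) = Mul(-49527, Rational(-1, 20606)) = Rational(49527, 20606)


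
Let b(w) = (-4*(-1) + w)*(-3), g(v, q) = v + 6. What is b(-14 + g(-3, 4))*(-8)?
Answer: -168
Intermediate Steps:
g(v, q) = 6 + v
b(w) = -12 - 3*w (b(w) = (4 + w)*(-3) = -12 - 3*w)
b(-14 + g(-3, 4))*(-8) = (-12 - 3*(-14 + (6 - 3)))*(-8) = (-12 - 3*(-14 + 3))*(-8) = (-12 - 3*(-11))*(-8) = (-12 + 33)*(-8) = 21*(-8) = -168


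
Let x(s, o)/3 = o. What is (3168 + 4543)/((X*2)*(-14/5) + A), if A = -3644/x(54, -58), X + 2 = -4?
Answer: 3354285/23726 ≈ 141.38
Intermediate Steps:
x(s, o) = 3*o
X = -6 (X = -2 - 4 = -6)
A = 1822/87 (A = -3644/(3*(-58)) = -3644/(-174) = -3644*(-1/174) = 1822/87 ≈ 20.943)
(3168 + 4543)/((X*2)*(-14/5) + A) = (3168 + 4543)/((-6*2)*(-14/5) + 1822/87) = 7711/(-(-168)/5 + 1822/87) = 7711/(-12*(-14/5) + 1822/87) = 7711/(168/5 + 1822/87) = 7711/(23726/435) = 7711*(435/23726) = 3354285/23726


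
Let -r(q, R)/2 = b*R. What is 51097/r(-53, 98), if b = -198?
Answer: 51097/38808 ≈ 1.3167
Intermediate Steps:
r(q, R) = 396*R (r(q, R) = -(-396)*R = 396*R)
51097/r(-53, 98) = 51097/((396*98)) = 51097/38808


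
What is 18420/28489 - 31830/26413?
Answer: -420277410/752479957 ≈ -0.55852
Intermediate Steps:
18420/28489 - 31830/26413 = -420277410/752479957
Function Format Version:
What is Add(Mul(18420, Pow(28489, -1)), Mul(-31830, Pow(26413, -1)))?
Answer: Rational(-420277410, 752479957) ≈ -0.55852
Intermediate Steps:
Add(Mul(18420, Pow(28489, -1)), Mul(-31830, Pow(26413, -1))) = Add(Mul(18420, Rational(1, 28489)), Mul(-31830, Rational(1, 26413))) = Add(Rational(18420, 28489), Rational(-31830, 26413)) = Rational(-420277410, 752479957)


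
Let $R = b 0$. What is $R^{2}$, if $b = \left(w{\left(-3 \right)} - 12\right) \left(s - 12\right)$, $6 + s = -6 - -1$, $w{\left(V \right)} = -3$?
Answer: $0$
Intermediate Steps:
$s = -11$ ($s = -6 - 5 = -11$)
$b = 345$ ($b = \left(-3 - 12\right) \left(-11 - 12\right) = \left(-15\right) \left(-23\right) = 345$)
$R = 0$ ($R = 345 \cdot 0 = 0$)
$R^{2} = 0^{2} = 0$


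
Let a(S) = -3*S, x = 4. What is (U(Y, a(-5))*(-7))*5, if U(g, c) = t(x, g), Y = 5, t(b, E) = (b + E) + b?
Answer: -455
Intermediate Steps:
t(b, E) = E + 2*b (t(b, E) = (E + b) + b = E + 2*b)
U(g, c) = 8 + g (U(g, c) = g + 2*4 = g + 8 = 8 + g)
(U(Y, a(-5))*(-7))*5 = ((8 + 5)*(-7))*5 = (13*(-7))*5 = -91*5 = -455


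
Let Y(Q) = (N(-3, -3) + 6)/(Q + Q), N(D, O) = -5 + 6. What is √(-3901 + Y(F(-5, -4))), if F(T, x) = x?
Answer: I*√62430/4 ≈ 62.465*I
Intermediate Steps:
N(D, O) = 1
Y(Q) = 7/(2*Q) (Y(Q) = (1 + 6)/(Q + Q) = 7/((2*Q)) = 7*(1/(2*Q)) = 7/(2*Q))
√(-3901 + Y(F(-5, -4))) = √(-3901 + (7/2)/(-4)) = √(-3901 + (7/2)*(-¼)) = √(-3901 - 7/8) = √(-31215/8) = I*√62430/4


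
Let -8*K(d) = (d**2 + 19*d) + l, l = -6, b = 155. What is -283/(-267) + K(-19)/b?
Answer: 176261/165540 ≈ 1.0648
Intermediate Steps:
K(d) = 3/4 - 19*d/8 - d**2/8 (K(d) = -((d**2 + 19*d) - 6)/8 = -(-6 + d**2 + 19*d)/8 = 3/4 - 19*d/8 - d**2/8)
-283/(-267) + K(-19)/b = -283/(-267) + (3/4 - 19/8*(-19) - 1/8*(-19)**2)/155 = -283*(-1/267) + (3/4 + 361/8 - 1/8*361)*(1/155) = 283/267 + (3/4 + 361/8 - 361/8)*(1/155) = 283/267 + (3/4)*(1/155) = 283/267 + 3/620 = 176261/165540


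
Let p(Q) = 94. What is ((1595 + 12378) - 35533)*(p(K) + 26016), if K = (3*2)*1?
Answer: -562931600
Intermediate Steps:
K = 6 (K = 6*1 = 6)
((1595 + 12378) - 35533)*(p(K) + 26016) = ((1595 + 12378) - 35533)*(94 + 26016) = (13973 - 35533)*26110 = -21560*26110 = -562931600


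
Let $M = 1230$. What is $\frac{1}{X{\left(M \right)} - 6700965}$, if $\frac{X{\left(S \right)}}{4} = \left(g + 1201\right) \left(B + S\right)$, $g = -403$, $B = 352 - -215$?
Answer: $- \frac{1}{964941} \approx -1.0363 \cdot 10^{-6}$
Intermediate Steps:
$B = 567$ ($B = 352 + 215 = 567$)
$X{\left(S \right)} = 1809864 + 3192 S$ ($X{\left(S \right)} = 4 \left(-403 + 1201\right) \left(567 + S\right) = 4 \cdot 798 \left(567 + S\right) = 4 \left(452466 + 798 S\right) = 1809864 + 3192 S$)
$\frac{1}{X{\left(M \right)} - 6700965} = \frac{1}{\left(1809864 + 3192 \cdot 1230\right) - 6700965} = \frac{1}{\left(1809864 + 3926160\right) - 6700965} = \frac{1}{5736024 - 6700965} = \frac{1}{-964941} = - \frac{1}{964941}$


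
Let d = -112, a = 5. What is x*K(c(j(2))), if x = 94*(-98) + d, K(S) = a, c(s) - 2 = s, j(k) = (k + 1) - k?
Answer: -46620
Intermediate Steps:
j(k) = 1 (j(k) = (1 + k) - k = 1)
c(s) = 2 + s
K(S) = 5
x = -9324 (x = 94*(-98) - 112 = -9212 - 112 = -9324)
x*K(c(j(2))) = -9324*5 = -46620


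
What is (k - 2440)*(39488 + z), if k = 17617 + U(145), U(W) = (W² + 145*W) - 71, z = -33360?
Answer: 350251968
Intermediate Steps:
U(W) = -71 + W² + 145*W
k = 59596 (k = 17617 + (-71 + 145² + 145*145) = 17617 + (-71 + 21025 + 21025) = 17617 + 41979 = 59596)
(k - 2440)*(39488 + z) = (59596 - 2440)*(39488 - 33360) = 57156*6128 = 350251968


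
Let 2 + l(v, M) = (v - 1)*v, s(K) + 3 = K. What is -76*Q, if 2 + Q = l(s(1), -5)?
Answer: -152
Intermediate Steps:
s(K) = -3 + K
l(v, M) = -2 + v*(-1 + v) (l(v, M) = -2 + (v - 1)*v = -2 + (-1 + v)*v = -2 + v*(-1 + v))
Q = 2 (Q = -2 + (-2 + (-3 + 1)**2 - (-3 + 1)) = -2 + (-2 + (-2)**2 - 1*(-2)) = -2 + (-2 + 4 + 2) = -2 + 4 = 2)
-76*Q = -76*2 = -152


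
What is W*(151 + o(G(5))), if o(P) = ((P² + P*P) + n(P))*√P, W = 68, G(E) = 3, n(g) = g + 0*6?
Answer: 10268 + 1428*√3 ≈ 12741.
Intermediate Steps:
n(g) = g (n(g) = g + 0 = g)
o(P) = √P*(P + 2*P²) (o(P) = ((P² + P*P) + P)*√P = ((P² + P²) + P)*√P = (2*P² + P)*√P = (P + 2*P²)*√P = √P*(P + 2*P²))
W*(151 + o(G(5))) = 68*(151 + 3^(3/2)*(1 + 2*3)) = 68*(151 + (3*√3)*(1 + 6)) = 68*(151 + (3*√3)*7) = 68*(151 + 21*√3) = 10268 + 1428*√3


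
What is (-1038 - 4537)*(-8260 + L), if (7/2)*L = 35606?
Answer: -74660400/7 ≈ -1.0666e+7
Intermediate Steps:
L = 71212/7 (L = (2/7)*35606 = 71212/7 ≈ 10173.)
(-1038 - 4537)*(-8260 + L) = (-1038 - 4537)*(-8260 + 71212/7) = -5575*13392/7 = -74660400/7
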